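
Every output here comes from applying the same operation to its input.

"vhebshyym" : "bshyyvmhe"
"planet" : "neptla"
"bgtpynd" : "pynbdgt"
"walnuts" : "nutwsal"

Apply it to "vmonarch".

The rule is to swap the first and last characters, then move the first 3 characters to the end (rotate left by 3).
"vmonarch" → "hmonarcv" → "narcvhmo".

narcvhmo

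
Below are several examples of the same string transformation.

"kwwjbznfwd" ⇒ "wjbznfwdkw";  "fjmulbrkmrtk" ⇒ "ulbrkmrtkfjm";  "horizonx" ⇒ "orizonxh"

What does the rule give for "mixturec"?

The rule is to move the last 3 characters to the front (rotate right by 3), then swap the front and back halves of the string.
On "mixturec": the first step gives "recmixtu", and the second then gives "ixturecm".

ixturecm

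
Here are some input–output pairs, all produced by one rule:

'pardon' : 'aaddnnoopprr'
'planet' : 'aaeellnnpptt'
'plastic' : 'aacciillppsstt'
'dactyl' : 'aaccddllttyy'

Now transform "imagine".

aaeeggiiiimmnn

The pattern: double every character, then sort the characters into alphabetical order.
"imagine" → "aaeeggiiiimmnn".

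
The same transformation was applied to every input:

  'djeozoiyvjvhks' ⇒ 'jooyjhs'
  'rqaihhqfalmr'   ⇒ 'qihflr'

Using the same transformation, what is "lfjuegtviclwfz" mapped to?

fugvcwz

In each case the input is transformed by: keep every other character starting from the second (positions 2nd, 4th, 6th, ...).
"lfjuegtviclwfz" → "fugvcwz".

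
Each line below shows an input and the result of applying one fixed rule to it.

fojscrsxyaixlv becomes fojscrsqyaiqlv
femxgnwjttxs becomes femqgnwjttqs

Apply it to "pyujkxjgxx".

Looking at the pairs, the operation is to replace every "x" with "q".
Applying that to "pyujkxjgxx" gives "pyujkqjgqq".

pyujkqjgqq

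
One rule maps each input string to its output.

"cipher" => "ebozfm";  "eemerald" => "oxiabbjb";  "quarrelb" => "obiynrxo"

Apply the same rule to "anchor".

eloxkz

The rule is to shift every letter 3 places backward in the alphabet (wrapping around), then swap the front and back halves of the string.
Working it through for "anchor": intermediate "xkzelo", final "eloxkz".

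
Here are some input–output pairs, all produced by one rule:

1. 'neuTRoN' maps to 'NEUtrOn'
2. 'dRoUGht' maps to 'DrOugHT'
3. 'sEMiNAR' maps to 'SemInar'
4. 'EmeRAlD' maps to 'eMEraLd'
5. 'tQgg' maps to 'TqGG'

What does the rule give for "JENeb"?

jenEB

The transformation: flip the case of every letter.
"JENeb" → "jenEB".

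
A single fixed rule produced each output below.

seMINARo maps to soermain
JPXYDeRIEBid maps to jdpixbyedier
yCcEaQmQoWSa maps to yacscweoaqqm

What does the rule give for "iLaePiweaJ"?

In each case the input is transformed by: take characters alternately from the front and the back (1st, last, 2nd, 2nd-last, ...), then convert every letter to lowercase.
For "iLaePiweaJ", step one produces "iJLaaeewPi"; step two turns that into "ijlaaeewpi".

ijlaaeewpi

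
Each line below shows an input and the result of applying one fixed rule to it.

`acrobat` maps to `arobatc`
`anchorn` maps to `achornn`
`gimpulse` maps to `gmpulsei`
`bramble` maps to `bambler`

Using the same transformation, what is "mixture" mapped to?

Looking at the pairs, the operation is to move the first character to the end, then swap the first and last characters.
Applying both steps to "mixture": "ixturem", then "mxturei".

mxturei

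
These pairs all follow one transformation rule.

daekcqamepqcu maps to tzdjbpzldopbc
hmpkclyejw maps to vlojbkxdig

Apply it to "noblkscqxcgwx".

wnakjrbpwbfvm

Each output is the input with this applied: swap the first and last characters, then shift every letter 1 place backward in the alphabet (wrapping around).
On "noblkscqxcgwx": the first step gives "xoblkscqxcgwn", and the second then gives "wnakjrbpwbfvm".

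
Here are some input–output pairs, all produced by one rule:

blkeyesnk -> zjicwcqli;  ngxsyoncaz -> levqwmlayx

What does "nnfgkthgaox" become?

The transformation: shift every letter 2 places backward in the alphabet (wrapping around).
So "nnfgkthgaox" becomes "lldeirfeymv".

lldeirfeymv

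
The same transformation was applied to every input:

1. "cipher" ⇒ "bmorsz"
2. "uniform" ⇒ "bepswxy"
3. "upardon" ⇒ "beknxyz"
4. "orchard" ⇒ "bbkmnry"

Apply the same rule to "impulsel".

ceosvvwz

The transformation: shift every letter 10 places forward in the alphabet (wrapping around), then sort the characters into alphabetical order.
Working it through for "impulsel": intermediate "swzevcov", final "ceosvvwz".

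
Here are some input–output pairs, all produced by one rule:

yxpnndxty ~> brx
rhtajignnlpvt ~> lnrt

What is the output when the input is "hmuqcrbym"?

qgc

Each output is the input with this applied: keep one character in every 3, starting at position 2 (positions 2nd, 5th, 8th, ...), then shift every letter 4 places forward in the alphabet (wrapping around).
Applying both steps to "hmuqcrbym": "mcy", then "qgc".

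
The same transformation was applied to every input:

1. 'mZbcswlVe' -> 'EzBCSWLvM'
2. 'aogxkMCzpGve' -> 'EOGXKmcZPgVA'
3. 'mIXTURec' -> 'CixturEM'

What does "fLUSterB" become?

blusTERF

Looking at the pairs, the operation is to flip the case of every letter, then swap the first and last characters.
Working it through for "fLUSterB": intermediate "FlusTERb", final "blusTERF".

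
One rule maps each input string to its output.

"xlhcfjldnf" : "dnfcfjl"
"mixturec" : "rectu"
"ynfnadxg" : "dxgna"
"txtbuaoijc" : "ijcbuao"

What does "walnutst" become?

What's happening: delete the first 3 characters, then move the last 3 characters to the front (rotate right by 3).
For "walnutst", step one produces "nutst"; step two turns that into "tstnu".
(Check on "mixturec": → "turec" → "rectu" ✓)

tstnu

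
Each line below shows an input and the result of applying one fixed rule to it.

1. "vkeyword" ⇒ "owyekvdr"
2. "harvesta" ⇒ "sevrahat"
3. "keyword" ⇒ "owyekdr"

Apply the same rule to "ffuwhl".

Looking at the pairs, the operation is to reverse the string, then move the first 2 characters to the end (rotate left by 2).
On "ffuwhl": the first step gives "lhwuff", and the second then gives "wufflh".

wufflh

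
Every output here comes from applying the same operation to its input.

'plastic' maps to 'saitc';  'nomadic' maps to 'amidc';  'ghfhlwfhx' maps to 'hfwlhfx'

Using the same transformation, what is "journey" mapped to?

Looking at the pairs, the operation is to swap each adjacent pair of characters (1↔2, 3↔4, ...), then delete the first 2 characters.
Applying both steps to "journey": "ojrueny", then "rueny".
(Check on "ghfhlwfhx": → "hghfwlhfx" → "hfwlhfx" ✓)

rueny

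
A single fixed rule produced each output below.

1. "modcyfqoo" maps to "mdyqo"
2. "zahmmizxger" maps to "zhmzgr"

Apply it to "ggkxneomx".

gknox

What's happening: keep every other character starting from the first (positions 1st, 3rd, 5th, ...).
Doing the same to "ggkxneomx": "gknox".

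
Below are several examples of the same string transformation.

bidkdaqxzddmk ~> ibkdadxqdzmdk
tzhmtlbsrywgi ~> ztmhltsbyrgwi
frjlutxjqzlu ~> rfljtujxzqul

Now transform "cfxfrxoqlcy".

The pattern: swap each adjacent pair of characters (1↔2, 3↔4, ...).
For "cfxfrxoqlcy" the result is "fcfxxrqocly".

fcfxxrqocly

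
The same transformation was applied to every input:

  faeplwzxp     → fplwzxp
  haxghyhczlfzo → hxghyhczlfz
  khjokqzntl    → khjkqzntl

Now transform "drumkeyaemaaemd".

drmkymmd

Looking at the pairs, the operation is to remove every vowel.
On "drumkeyaemaaemd" that produces "drmkymmd".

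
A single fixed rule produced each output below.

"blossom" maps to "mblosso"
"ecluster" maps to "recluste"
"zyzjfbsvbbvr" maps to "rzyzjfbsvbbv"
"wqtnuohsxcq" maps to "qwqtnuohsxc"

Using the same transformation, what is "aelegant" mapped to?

taelegan

What's happening: move the last character to the front.
So "aelegant" becomes "taelegan".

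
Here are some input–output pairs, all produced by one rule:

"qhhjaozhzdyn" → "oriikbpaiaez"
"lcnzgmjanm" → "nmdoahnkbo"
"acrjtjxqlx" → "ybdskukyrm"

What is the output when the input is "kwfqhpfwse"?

The transformation: shift every letter 1 place forward in the alphabet (wrapping around), then move the last character to the front.
"kwfqhpfwse" → "lxgriqgxtf" → "flxgriqgxt".

flxgriqgxt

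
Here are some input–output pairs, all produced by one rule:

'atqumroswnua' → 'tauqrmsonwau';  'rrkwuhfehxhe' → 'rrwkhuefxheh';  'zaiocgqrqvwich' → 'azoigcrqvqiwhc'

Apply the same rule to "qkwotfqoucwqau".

kqowftoqcuqwua

Looking at the pairs, the operation is to swap each adjacent pair of characters (1↔2, 3↔4, ...).
Doing the same to "qkwotfqoucwqau": "kqowftoqcuqwua".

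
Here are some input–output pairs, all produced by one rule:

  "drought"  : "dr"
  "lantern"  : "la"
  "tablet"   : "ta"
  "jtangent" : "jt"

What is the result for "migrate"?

mi

Each output is the input with this applied: keep only the first 2 characters.
Applying that to "migrate" gives "mi".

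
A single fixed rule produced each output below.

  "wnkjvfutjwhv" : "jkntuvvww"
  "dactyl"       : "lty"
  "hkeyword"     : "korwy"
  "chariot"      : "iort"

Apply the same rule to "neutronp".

oprtu

The transformation: sort the characters into alphabetical order, then delete the first 3 characters.
"neutronp" → "oprtu".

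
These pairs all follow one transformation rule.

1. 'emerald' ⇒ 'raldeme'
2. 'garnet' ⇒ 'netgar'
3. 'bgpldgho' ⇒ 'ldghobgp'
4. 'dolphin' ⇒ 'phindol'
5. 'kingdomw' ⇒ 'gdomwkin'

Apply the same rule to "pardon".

Each output is the input with this applied: move the first 3 characters to the end (rotate left by 3).
Applying that to "pardon" gives "donpar".

donpar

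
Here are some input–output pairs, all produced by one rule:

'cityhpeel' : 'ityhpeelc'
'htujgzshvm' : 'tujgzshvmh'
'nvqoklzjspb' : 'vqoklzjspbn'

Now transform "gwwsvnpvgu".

The pattern: move the first character to the end.
For "gwwsvnpvgu" the result is "wwsvnpvgug".

wwsvnpvgug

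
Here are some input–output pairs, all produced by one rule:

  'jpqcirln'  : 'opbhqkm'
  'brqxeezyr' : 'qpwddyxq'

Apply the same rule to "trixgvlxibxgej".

qhwfukwhawfdi

In each case the input is transformed by: shift every letter 1 place backward in the alphabet (wrapping around), then delete the first character.
So "trixgvlxibxgej" becomes "qhwfukwhawfdi".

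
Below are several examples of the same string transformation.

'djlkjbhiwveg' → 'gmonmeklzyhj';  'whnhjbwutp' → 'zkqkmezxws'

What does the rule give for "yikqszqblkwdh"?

blntvcteonzgk

Looking at the pairs, the operation is to shift every letter 3 places forward in the alphabet (wrapping around).
Applying that to "yikqszqblkwdh" gives "blntvcteonzgk".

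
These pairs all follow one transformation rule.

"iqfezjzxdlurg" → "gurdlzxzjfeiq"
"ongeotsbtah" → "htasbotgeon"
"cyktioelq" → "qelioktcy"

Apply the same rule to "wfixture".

The transformation: swap each adjacent pair of characters (1↔2, 3↔4, ...), then reverse the string.
Starting from "wfixture": after the first operation, "fwxiuter"; after the second, "retuixwf".

retuixwf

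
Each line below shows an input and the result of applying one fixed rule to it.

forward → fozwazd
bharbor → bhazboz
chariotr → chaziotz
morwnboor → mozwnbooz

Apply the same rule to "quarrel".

quazzel

The transformation: replace every "r" with "z".
Applying that to "quarrel" gives "quazzel".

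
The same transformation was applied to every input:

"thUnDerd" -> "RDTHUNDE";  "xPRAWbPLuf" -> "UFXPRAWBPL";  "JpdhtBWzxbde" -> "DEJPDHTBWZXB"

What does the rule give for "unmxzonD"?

In each case the input is transformed by: move the last 2 characters to the front (rotate right by 2), then convert every letter to uppercase.
"unmxzonD" → "nDunmxzo" → "NDUNMXZO".

NDUNMXZO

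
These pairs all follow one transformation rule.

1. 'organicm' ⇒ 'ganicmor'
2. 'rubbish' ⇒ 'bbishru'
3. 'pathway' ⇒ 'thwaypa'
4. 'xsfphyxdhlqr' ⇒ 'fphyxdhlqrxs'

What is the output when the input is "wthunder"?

The rule is to move the first 2 characters to the end (rotate left by 2).
"wthunder" → "hunderwt".

hunderwt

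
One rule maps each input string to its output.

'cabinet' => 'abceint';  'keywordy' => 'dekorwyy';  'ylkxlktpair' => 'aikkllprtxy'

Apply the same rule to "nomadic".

Each output is the input with this applied: sort the characters into alphabetical order.
Applying that to "nomadic" gives "acdimno".

acdimno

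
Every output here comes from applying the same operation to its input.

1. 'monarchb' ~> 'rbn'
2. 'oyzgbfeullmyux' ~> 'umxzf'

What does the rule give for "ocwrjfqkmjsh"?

qjor

In each case the input is transformed by: swap the front and back halves of the string, then keep one character in every 3, starting at position 1 (positions 1st, 4th, 7th, ...).
Working it through for "ocwrjfqkmjsh": intermediate "qkmjshocwrjf", final "qjor".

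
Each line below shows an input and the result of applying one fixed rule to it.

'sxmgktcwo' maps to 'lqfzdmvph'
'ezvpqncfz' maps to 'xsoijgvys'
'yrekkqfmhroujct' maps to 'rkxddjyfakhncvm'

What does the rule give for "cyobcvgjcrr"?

vrhuvozcvkk

In each case the input is transformed by: shift every letter 7 places backward in the alphabet (wrapping around).
For "cyobcvgjcrr" the result is "vrhuvozcvkk".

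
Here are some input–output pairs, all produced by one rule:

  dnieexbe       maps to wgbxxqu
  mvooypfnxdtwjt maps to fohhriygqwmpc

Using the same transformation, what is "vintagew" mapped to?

obgmtzx

Each output is the input with this applied: shift every letter 7 places backward in the alphabet (wrapping around), then delete the last character.
"vintagew" → "obgmtzx".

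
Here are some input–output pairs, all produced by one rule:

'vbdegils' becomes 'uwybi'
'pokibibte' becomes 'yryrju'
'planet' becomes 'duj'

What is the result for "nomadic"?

qtys

The pattern: delete the first 3 characters, then shift every letter 10 places backward in the alphabet (wrapping around).
Applying both steps to "nomadic": "adic", then "qtys".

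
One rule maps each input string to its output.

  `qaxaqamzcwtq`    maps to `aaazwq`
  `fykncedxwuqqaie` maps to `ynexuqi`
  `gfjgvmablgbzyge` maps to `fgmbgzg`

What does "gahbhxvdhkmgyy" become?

The rule is to keep every other character starting from the second (positions 2nd, 4th, 6th, ...).
Applying that to "gahbhxvdhkmgyy" gives "abxdkgy".

abxdkgy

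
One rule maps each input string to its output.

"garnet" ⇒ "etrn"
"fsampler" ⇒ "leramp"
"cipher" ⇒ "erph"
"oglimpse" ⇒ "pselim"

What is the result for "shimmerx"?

Rule — delete the first 2 characters, then swap the front and back halves of the string.
For "shimmerx" the result is "erximm".
(Check on "garnet": → "rnet" → "etrn" ✓)

erximm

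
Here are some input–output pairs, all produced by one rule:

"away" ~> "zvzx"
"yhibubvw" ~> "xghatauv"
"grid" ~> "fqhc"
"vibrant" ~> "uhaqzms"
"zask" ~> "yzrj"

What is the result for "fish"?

ehrg

The pattern: shift every letter 1 place backward in the alphabet (wrapping around).
Applying that to "fish" gives "ehrg".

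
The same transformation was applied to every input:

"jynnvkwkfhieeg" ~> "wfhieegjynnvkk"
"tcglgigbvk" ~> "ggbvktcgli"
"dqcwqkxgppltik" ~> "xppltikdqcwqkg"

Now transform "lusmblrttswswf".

rtswswflusmblt

The transformation: swap the front and back halves of the string, then swap the first and last characters.
For "lusmblrttswswf", step one produces "ttswswflusmblr"; step two turns that into "rtswswflusmblt".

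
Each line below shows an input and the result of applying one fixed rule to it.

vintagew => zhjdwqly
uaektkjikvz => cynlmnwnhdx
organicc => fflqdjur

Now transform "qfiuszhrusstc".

The pattern: shift every letter 3 places forward in the alphabet (wrapping around), then reverse the string.
"qfiuszhrusstc" → "tilxvckuxvvwf" → "fwvvxukcvxlit".

fwvvxukcvxlit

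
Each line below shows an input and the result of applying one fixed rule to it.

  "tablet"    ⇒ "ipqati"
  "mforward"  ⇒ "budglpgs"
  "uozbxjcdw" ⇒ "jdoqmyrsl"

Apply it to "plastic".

The rule is to shift every letter 11 places backward in the alphabet (wrapping around).
On "plastic" that produces "eaphixr".

eaphixr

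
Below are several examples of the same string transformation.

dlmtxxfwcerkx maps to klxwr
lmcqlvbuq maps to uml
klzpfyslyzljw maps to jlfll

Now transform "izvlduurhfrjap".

Rule — move the last 2 characters to the front (rotate right by 2), then keep one character in every 3, starting at position 1 (positions 1st, 4th, 7th, ...).
On "izvlduurhfrjap" that produces "azdrr".

azdrr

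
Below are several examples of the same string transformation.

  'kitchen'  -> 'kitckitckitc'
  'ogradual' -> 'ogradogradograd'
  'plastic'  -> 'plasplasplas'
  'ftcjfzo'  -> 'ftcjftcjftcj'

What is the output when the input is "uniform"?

The rule is to delete the last 3 characters, then write the whole string 3 times in a row.
So "uniform" becomes "unifunifunif".

unifunifunif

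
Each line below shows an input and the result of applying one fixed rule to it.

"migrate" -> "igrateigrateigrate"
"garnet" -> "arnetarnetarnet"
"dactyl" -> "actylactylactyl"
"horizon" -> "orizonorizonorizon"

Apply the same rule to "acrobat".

crobatcrobatcrobat

Each output is the input with this applied: delete the first character, then write the whole string 3 times in a row.
Doing the same to "acrobat": "crobatcrobatcrobat".
(Check on "garnet": → "arnet" → "arnetarnetarnet" ✓)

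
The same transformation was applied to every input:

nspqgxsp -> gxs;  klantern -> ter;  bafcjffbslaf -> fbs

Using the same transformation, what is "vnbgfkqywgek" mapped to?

What's happening: swap the front and back halves of the string, then keep only the first 3 characters.
On "vnbgfkqywgek": the first step gives "qywgekvnbgfk", and the second then gives "qyw".

qyw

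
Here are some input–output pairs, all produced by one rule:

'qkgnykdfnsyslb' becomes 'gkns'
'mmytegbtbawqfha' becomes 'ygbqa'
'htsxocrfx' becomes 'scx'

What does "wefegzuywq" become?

Looking at the pairs, the operation is to keep one character in every 3, starting at position 3 (positions 3rd, 6th, 9th, ...).
"wefegzuywq" → "fzw".

fzw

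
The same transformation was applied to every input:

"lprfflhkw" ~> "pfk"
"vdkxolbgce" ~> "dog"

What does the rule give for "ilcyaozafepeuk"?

laapk

The transformation: keep one character in every 3, starting at position 2 (positions 2nd, 5th, 8th, ...).
For "ilcyaozafepeuk" the result is "laapk".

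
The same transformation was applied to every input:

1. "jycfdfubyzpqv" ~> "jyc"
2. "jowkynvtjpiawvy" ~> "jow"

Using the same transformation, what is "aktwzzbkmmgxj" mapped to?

akt

What's happening: keep only the first 3 characters.
Doing the same to "aktwzzbkmmgxj": "akt".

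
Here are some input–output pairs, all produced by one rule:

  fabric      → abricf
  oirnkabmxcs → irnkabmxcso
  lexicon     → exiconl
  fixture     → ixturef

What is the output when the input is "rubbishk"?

The rule is to move the first character to the end.
So "rubbishk" becomes "ubbishkr".

ubbishkr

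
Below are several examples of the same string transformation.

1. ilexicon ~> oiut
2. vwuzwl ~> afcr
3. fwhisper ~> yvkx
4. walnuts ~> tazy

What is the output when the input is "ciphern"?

nkxt

The pattern: shift every letter 6 places forward in the alphabet (wrapping around), then keep only the last 4 characters.
"ciphern" → "iovnkxt" → "nkxt".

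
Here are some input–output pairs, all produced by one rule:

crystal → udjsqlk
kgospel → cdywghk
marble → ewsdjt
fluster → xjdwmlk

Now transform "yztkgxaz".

Each output is the input with this applied: shift every letter 8 places backward in the alphabet (wrapping around), then take characters alternately from the front and the back (1st, last, 2nd, 2nd-last, ...).
Starting from "yztkgxaz": after the first operation, "qrlcypsr"; after the second, "qrrslpcy".

qrrslpcy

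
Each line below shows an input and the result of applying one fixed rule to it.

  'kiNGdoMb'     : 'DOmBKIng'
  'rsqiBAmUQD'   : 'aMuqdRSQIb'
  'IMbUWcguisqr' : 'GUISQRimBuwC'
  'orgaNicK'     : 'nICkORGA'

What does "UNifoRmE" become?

The rule is to swap the front and back halves of the string, then flip the case of every letter.
On "UNifoRmE": the first step gives "oRmEUNif", and the second then gives "OrMeunIF".

OrMeunIF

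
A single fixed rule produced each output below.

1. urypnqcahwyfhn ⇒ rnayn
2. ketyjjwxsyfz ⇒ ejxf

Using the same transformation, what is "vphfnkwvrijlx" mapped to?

pnvj

Looking at the pairs, the operation is to keep one character in every 3, starting at position 2 (positions 2nd, 5th, 8th, ...).
Applying that to "vphfnkwvrijlx" gives "pnvj".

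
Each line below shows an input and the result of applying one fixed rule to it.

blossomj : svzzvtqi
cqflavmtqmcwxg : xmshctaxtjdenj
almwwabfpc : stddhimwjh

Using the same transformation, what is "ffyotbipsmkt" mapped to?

mfvaipwztram

Each output is the input with this applied: move the first character to the end, then shift every letter 7 places forward in the alphabet (wrapping around).
Working it through for "ffyotbipsmkt": intermediate "fyotbipsmktf", final "mfvaipwztram".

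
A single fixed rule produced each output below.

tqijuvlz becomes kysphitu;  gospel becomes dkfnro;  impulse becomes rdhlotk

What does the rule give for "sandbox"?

nwrzmca

The transformation: move the last 2 characters to the front (rotate right by 2), then shift every letter 1 place backward in the alphabet (wrapping around).
Applying both steps to "sandbox": "oxsandb", then "nwrzmca".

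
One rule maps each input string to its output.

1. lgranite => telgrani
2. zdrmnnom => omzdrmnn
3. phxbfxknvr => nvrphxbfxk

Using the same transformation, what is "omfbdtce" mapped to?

ceomfbdt

The pattern: move the first 2 characters to the end (rotate left by 2), then swap the front and back halves of the string.
Starting from "omfbdtce": after the first operation, "fbdtceom"; after the second, "ceomfbdt".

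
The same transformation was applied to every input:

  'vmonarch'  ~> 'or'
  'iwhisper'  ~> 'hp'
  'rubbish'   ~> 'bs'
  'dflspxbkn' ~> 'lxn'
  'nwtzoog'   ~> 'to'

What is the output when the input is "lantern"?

nr

The rule is to keep one character in every 3, starting at position 3 (positions 3rd, 6th, 9th, ...).
On "lantern" that produces "nr".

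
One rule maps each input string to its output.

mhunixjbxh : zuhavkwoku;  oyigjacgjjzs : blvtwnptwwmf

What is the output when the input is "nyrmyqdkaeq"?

What's happening: shift every letter 13 places forward in the alphabet (wrapping around) — i.e. ROT13.
On "nyrmyqdkaeq" that produces "alezldqxnrd".

alezldqxnrd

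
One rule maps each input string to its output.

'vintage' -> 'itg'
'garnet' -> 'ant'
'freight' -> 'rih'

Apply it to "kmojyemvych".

What's happening: keep every other character starting from the second (positions 2nd, 4th, 6th, ...).
Applying that to "kmojyemvych" gives "mjevc".

mjevc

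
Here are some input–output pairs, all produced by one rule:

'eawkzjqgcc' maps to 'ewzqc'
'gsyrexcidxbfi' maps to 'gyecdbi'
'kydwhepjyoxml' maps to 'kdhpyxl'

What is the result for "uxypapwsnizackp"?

The pattern: keep every other character starting from the first (positions 1st, 3rd, 5th, ...).
Applying that to "uxypapwsnizackp" gives "uyawnzcp".

uyawnzcp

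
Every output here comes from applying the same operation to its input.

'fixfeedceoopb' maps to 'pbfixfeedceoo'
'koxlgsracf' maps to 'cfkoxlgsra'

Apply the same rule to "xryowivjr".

The rule is to move the last 2 characters to the front (rotate right by 2).
So "xryowivjr" becomes "jrxryowiv".

jrxryowiv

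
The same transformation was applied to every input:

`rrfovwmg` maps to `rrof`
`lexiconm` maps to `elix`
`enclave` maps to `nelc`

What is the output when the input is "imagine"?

Rule — swap each adjacent pair of characters (1↔2, 3↔4, ...), then keep only the first 4 characters.
Working it through for "imagine": intermediate "miganie", final "miga".

miga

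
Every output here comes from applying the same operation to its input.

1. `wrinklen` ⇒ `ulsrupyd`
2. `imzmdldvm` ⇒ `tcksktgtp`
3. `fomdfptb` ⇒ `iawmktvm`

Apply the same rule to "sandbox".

evikuhz

In each case the input is transformed by: reverse the string, then shift every letter 7 places forward in the alphabet (wrapping around).
Applying both steps to "sandbox": "xobdnas", then "evikuhz".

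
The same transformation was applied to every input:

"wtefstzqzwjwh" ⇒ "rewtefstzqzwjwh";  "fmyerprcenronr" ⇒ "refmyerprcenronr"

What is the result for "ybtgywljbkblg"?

The pattern: prepend "re".
Applying that to "ybtgywljbkblg" gives "reybtgywljbkblg".

reybtgywljbkblg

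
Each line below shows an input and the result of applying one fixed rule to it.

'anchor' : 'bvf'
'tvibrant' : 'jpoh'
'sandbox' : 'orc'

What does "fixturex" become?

What's happening: shift every letter 12 places backward in the alphabet (wrapping around), then keep every other character starting from the second (positions 2nd, 4th, 6th, ...).
"fixturex" → "whfl".
(Check on "tvibrant": → "hjwpfobh" → "jpoh" ✓)

whfl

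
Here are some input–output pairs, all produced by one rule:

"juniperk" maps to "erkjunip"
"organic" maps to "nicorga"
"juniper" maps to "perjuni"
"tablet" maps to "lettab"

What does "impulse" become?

lseimpu

What's happening: move the last 3 characters to the front (rotate right by 3).
Applying that to "impulse" gives "lseimpu".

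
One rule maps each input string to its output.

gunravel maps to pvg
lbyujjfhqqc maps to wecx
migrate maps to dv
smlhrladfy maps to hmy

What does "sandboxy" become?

Looking at the pairs, the operation is to shift every letter 5 places backward in the alphabet (wrapping around), then keep one character in every 3, starting at position 2 (positions 2nd, 5th, 8th, ...).
On "sandboxy": the first step gives "nviywjst", and the second then gives "vwt".
(Check on "gunravel": → "bpimvqzg" → "pvg" ✓)

vwt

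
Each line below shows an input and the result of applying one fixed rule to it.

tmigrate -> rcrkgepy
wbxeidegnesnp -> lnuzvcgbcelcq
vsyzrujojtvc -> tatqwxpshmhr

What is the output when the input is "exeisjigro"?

The pattern: shift every letter 2 places backward in the alphabet (wrapping around), then move the last 2 characters to the front (rotate right by 2).
For "exeisjigro" the result is "pmcvcgqhge".

pmcvcgqhge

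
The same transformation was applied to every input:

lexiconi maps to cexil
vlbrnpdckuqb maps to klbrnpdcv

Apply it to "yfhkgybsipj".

sfhkgyby

Rule — delete the last 3 characters, then swap the first and last characters.
Working it through for "yfhkgybsipj": intermediate "yfhkgybs", final "sfhkgyby".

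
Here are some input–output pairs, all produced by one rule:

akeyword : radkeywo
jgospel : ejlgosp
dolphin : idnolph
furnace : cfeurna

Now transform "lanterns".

In each case the input is transformed by: swap the first and last characters, then move the last 2 characters to the front (rotate right by 2).
Working it through for "lanterns": intermediate "santernl", final "nlsanter".

nlsanter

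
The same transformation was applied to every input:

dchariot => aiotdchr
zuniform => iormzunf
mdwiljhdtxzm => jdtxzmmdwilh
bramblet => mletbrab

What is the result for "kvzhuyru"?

Each output is the input with this applied: swap the front and back halves of the string, then swap the first and last characters.
Applying both steps to "kvzhuyru": "uyrukvzh", then "hyrukvzu".

hyrukvzu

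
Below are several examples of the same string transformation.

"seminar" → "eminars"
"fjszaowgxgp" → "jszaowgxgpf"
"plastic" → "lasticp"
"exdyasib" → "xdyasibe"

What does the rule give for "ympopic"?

mpopicy

What's happening: move the first character to the end.
For "ympopic" the result is "mpopicy".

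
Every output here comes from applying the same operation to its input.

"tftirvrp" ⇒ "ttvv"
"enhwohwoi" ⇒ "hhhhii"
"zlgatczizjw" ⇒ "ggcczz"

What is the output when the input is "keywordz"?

yyrr

The transformation: keep one character in every 3, starting at position 3 (positions 3rd, 6th, 9th, ...), then double every character.
"keywordz" → "yr" → "yyrr".
(Check on "tftirvrp": → "tv" → "ttvv" ✓)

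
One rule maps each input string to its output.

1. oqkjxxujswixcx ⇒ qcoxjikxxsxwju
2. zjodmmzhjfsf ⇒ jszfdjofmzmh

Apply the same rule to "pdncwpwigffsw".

dwpfcsngpfwwi

In each case the input is transformed by: swap each adjacent pair of characters (1↔2, 3↔4, ...), then take characters alternately from the front and the back (1st, last, 2nd, 2nd-last, ...).
Applying that to "pdncwpwigffsw" gives "dwpfcsngpfwwi".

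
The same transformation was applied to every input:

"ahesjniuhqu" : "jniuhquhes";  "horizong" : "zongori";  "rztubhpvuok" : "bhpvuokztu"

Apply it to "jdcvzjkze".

zjkzedcv

Looking at the pairs, the operation is to delete the first character, then move the first 3 characters to the end (rotate left by 3).
Starting from "jdcvzjkze": after the first operation, "dcvzjkze"; after the second, "zjkzedcv".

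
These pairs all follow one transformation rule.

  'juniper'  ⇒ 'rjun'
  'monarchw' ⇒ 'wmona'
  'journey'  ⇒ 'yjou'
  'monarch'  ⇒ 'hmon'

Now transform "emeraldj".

In each case the input is transformed by: move the last character to the front, then delete the last 3 characters.
For "emeraldj", step one produces "jemerald"; step two turns that into "jemer".

jemer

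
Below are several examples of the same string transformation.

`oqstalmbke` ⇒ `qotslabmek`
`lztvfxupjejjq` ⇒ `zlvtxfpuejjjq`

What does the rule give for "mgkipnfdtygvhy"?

Looking at the pairs, the operation is to swap each adjacent pair of characters (1↔2, 3↔4, ...).
Applying that to "mgkipnfdtygvhy" gives "gmiknpdfytvgyh".

gmiknpdfytvgyh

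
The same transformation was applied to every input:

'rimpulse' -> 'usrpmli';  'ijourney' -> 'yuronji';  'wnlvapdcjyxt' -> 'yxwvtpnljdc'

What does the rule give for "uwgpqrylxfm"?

yxwurqpmlg

Each output is the input with this applied: sort the characters into reverse alphabetical order, then delete the last character.
Applying both steps to "uwgpqrylxfm": "yxwurqpmlgf", then "yxwurqpmlg".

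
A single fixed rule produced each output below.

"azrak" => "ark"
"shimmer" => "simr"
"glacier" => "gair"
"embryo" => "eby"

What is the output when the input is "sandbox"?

What's happening: keep every other character starting from the first (positions 1st, 3rd, 5th, ...).
On "sandbox" that produces "snbx".

snbx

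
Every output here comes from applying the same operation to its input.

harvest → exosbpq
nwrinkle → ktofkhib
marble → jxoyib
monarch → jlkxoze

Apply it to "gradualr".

doxarxio

The rule is to shift every letter 3 places backward in the alphabet (wrapping around).
For "gradualr" the result is "doxarxio".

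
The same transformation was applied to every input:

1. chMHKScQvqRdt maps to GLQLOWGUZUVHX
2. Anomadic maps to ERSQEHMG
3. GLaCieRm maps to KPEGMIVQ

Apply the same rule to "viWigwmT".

ZMAMKAQX

The rule is to shift every letter 4 places forward in the alphabet (wrapping around), then convert every letter to uppercase.
On "viWigwmT": the first step gives "zmAmkaqX", and the second then gives "ZMAMKAQX".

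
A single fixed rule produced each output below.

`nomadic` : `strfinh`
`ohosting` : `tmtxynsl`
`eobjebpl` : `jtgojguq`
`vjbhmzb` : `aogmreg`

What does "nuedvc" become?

szjiah

What's happening: shift every letter 5 places forward in the alphabet (wrapping around).
Doing the same to "nuedvc": "szjiah".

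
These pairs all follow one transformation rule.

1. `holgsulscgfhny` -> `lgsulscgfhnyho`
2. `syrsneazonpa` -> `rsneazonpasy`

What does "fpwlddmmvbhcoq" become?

In each case the input is transformed by: move the first 2 characters to the end (rotate left by 2).
So "fpwlddmmvbhcoq" becomes "wlddmmvbhcoqfp".

wlddmmvbhcoqfp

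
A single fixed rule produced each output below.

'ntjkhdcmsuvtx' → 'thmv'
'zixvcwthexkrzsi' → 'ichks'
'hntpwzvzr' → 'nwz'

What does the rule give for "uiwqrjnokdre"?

The rule is to keep one character in every 3, starting at position 2 (positions 2nd, 5th, 8th, ...).
Doing the same to "uiwqrjnokdre": "iror".

iror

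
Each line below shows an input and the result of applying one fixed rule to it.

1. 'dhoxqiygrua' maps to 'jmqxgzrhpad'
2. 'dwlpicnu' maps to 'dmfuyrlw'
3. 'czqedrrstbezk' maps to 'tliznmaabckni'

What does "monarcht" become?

Each output is the input with this applied: move the last character to the front, then shift every letter 9 places forward in the alphabet (wrapping around).
Applying both steps to "monarcht": "tmonarch", then "cvxwjalq".

cvxwjalq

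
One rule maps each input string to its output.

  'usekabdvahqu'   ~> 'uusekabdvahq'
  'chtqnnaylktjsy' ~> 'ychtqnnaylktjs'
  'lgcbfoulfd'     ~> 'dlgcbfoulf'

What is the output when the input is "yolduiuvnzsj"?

jyolduiuvnzs

The transformation: move the last character to the front.
"yolduiuvnzsj" → "jyolduiuvnzs".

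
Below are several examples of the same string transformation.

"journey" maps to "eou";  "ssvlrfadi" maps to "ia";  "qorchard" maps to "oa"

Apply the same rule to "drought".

What's happening: move the last 2 characters to the front (rotate right by 2), then keep only the vowels.
Starting from "drought": after the first operation, "htdroug"; after the second, "ou".

ou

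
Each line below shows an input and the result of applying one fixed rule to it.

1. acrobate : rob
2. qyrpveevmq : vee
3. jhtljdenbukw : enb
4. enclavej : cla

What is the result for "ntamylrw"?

amy

The transformation: delete the last 3 characters, then keep only the last 3 characters.
Starting from "ntamylrw": after the first operation, "ntamy"; after the second, "amy".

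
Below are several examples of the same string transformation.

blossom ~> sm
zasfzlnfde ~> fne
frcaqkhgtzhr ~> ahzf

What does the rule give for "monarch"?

Looking at the pairs, the operation is to move the first character to the end, then keep one character in every 3, starting at position 3 (positions 3rd, 6th, 9th, ...).
On "monarch": the first step gives "onarchm", and the second then gives "ah".
(Check on "frcaqkhgtzhr": → "rcaqkhgtzhrf" → "ahzf" ✓)

ah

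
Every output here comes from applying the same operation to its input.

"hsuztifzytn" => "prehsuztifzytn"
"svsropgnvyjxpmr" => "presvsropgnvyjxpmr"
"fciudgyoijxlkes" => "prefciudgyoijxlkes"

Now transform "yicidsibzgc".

preyicidsibzgc

What's happening: prepend "pre".
On "yicidsibzgc" that produces "preyicidsibzgc".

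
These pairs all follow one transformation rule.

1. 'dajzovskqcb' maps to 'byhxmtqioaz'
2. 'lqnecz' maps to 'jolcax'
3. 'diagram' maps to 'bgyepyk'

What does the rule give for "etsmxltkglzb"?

crqkvjriejxz

The rule is to shift every letter 2 places backward in the alphabet (wrapping around).
So "etsmxltkglzb" becomes "crqkvjriejxz".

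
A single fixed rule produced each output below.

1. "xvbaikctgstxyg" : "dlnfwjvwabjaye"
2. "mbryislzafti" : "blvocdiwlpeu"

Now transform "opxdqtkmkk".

In each case the input is transformed by: shift every letter 3 places forward in the alphabet (wrapping around), then move the first 3 characters to the end (rotate left by 3).
Working it through for "opxdqtkmkk": intermediate "rsagtwnpnn", final "gtwnpnnrsa".

gtwnpnnrsa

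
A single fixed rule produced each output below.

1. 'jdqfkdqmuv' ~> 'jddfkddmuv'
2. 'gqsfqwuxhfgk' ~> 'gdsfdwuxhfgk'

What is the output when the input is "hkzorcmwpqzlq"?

hkzorcmwpdzld

The pattern: replace every "q" with "d".
Applying that to "hkzorcmwpqzlq" gives "hkzorcmwpdzld".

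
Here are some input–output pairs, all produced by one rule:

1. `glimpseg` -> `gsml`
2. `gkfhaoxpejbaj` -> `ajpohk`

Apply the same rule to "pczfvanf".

The pattern: keep every other character starting from the second (positions 2nd, 4th, 6th, ...), then reverse the string.
For "pczfvanf", step one produces "cfaf"; step two turns that into "fafc".

fafc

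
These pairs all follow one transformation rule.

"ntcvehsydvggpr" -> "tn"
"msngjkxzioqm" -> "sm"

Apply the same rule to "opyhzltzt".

What's happening: reverse the string, then keep only the last 2 characters.
Working it through for "opyhzltzt": intermediate "tztlzhypo", final "po".

po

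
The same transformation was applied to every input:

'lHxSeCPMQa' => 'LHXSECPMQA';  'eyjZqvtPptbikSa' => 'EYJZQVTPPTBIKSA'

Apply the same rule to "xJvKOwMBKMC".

The transformation: convert every letter to uppercase.
"xJvKOwMBKMC" → "XJVKOWMBKMC".

XJVKOWMBKMC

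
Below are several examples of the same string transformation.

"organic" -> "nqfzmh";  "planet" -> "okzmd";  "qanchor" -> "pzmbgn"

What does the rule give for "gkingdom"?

The pattern: delete the last character, then shift every letter 1 place backward in the alphabet (wrapping around).
So "gkingdom" becomes "fjhmfcn".

fjhmfcn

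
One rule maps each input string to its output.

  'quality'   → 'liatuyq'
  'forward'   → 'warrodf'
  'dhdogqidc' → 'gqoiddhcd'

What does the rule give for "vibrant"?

What's happening: take characters alternately from the front and the back (1st, last, 2nd, 2nd-last, ...), then reverse the string.
For "vibrant", step one produces "vtinbar"; step two turns that into "rabnitv".

rabnitv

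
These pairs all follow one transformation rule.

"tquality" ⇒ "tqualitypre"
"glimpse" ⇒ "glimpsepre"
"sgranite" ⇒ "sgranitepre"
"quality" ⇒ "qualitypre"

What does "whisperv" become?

whispervpre

Rule — append "pre".
Applying that to "whisperv" gives "whispervpre".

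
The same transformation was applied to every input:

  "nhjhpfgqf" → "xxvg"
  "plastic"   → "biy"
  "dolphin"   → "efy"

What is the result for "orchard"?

hxh

Looking at the pairs, the operation is to keep every other character starting from the second (positions 2nd, 4th, 6th, ...), then shift every letter 10 places backward in the alphabet (wrapping around).
So "orchard" becomes "hxh".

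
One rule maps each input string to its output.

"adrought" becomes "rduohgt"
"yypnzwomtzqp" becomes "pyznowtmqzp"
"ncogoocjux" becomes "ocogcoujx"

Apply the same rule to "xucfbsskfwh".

cubfssfkhw

Rule — delete the first character, then swap each adjacent pair of characters (1↔2, 3↔4, ...).
On "xucfbsskfwh": the first step gives "ucfbsskfwh", and the second then gives "cubfssfkhw".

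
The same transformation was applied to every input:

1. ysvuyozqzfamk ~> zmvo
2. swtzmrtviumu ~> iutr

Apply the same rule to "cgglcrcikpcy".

The transformation: keep one character in every 3, starting at position 3 (positions 3rd, 6th, 9th, ...), then swap the front and back halves of the string.
On "cgglcrcikpcy": the first step gives "grky", and the second then gives "kygr".

kygr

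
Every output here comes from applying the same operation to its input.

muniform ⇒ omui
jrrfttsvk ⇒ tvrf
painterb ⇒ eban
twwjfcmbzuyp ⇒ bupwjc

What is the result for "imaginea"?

namg

Rule — keep every other character starting from the second (positions 2nd, 4th, 6th, ...), then swap the front and back halves of the string.
For "imaginea", step one produces "mgna"; step two turns that into "namg".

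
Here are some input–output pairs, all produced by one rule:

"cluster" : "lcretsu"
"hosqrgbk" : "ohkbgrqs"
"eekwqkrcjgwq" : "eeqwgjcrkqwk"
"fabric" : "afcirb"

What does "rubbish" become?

Looking at the pairs, the operation is to move the first 2 characters to the end (rotate left by 2), then reverse the string.
Working it through for "rubbish": intermediate "bbishru", final "urhsibb".

urhsibb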